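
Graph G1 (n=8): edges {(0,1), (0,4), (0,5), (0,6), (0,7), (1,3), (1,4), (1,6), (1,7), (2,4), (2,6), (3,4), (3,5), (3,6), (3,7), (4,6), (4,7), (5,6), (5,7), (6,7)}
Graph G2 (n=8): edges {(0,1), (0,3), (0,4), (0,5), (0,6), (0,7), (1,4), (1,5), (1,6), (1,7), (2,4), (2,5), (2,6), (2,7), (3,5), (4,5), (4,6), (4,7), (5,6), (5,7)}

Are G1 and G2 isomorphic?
Yes, isomorphic

The graphs are isomorphic.
One valid mapping φ: V(G1) → V(G2): 0→7, 1→1, 2→3, 3→6, 4→0, 5→2, 6→5, 7→4

Verify φ preserves adjacency — for each edge of G1, its image is an edge of G2:
  (0,1) → (φ(0),φ(1)) = (1,7) ∈ E(G2) ✓
  (0,4) → (φ(0),φ(4)) = (0,7) ∈ E(G2) ✓
  (0,5) → (φ(0),φ(5)) = (2,7) ∈ E(G2) ✓
  (0,6) → (φ(0),φ(6)) = (5,7) ∈ E(G2) ✓
  (0,7) → (φ(0),φ(7)) = (4,7) ∈ E(G2) ✓
  (1,3) → (φ(1),φ(3)) = (1,6) ∈ E(G2) ✓
  (1,4) → (φ(1),φ(4)) = (0,1) ∈ E(G2) ✓
  (1,6) → (φ(1),φ(6)) = (1,5) ∈ E(G2) ✓
  (1,7) → (φ(1),φ(7)) = (1,4) ∈ E(G2) ✓
  (2,4) → (φ(2),φ(4)) = (0,3) ∈ E(G2) ✓
  (2,6) → (φ(2),φ(6)) = (3,5) ∈ E(G2) ✓
  (3,4) → (φ(3),φ(4)) = (0,6) ∈ E(G2) ✓
  (3,5) → (φ(3),φ(5)) = (2,6) ∈ E(G2) ✓
  (3,6) → (φ(3),φ(6)) = (5,6) ∈ E(G2) ✓
  (3,7) → (φ(3),φ(7)) = (4,6) ∈ E(G2) ✓
  (4,6) → (φ(4),φ(6)) = (0,5) ∈ E(G2) ✓
  (4,7) → (φ(4),φ(7)) = (0,4) ∈ E(G2) ✓
  (5,6) → (φ(5),φ(6)) = (2,5) ∈ E(G2) ✓
  (5,7) → (φ(5),φ(7)) = (2,4) ∈ E(G2) ✓
  (6,7) → (φ(6),φ(7)) = (4,5) ∈ E(G2) ✓
All 20 edges of G1 map to edges of G2, and |E(G1)| = |E(G2)| = 20, so φ is a bijection on edges as well as vertices. Hence G1 ≅ G2.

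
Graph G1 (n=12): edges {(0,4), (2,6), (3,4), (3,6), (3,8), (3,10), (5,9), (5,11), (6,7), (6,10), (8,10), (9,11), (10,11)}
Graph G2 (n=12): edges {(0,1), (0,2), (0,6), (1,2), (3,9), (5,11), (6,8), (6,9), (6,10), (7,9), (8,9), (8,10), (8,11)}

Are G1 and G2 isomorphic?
Yes, isomorphic

The graphs are isomorphic.
One valid mapping φ: V(G1) → V(G2): 0→5, 1→4, 2→3, 3→8, 4→11, 5→1, 6→9, 7→7, 8→10, 9→2, 10→6, 11→0

Verify φ preserves adjacency — for each edge of G1, its image is an edge of G2:
  (0,4) → (φ(0),φ(4)) = (5,11) ∈ E(G2) ✓
  (2,6) → (φ(2),φ(6)) = (3,9) ∈ E(G2) ✓
  (3,4) → (φ(3),φ(4)) = (8,11) ∈ E(G2) ✓
  (3,6) → (φ(3),φ(6)) = (8,9) ∈ E(G2) ✓
  (3,8) → (φ(3),φ(8)) = (8,10) ∈ E(G2) ✓
  (3,10) → (φ(3),φ(10)) = (6,8) ∈ E(G2) ✓
  (5,9) → (φ(5),φ(9)) = (1,2) ∈ E(G2) ✓
  (5,11) → (φ(5),φ(11)) = (0,1) ∈ E(G2) ✓
  (6,7) → (φ(6),φ(7)) = (7,9) ∈ E(G2) ✓
  (6,10) → (φ(6),φ(10)) = (6,9) ∈ E(G2) ✓
  (8,10) → (φ(8),φ(10)) = (6,10) ∈ E(G2) ✓
  (9,11) → (φ(9),φ(11)) = (0,2) ∈ E(G2) ✓
  (10,11) → (φ(10),φ(11)) = (0,6) ∈ E(G2) ✓
All 13 edges of G1 map to edges of G2, and |E(G1)| = |E(G2)| = 13, so φ is a bijection on edges as well as vertices. Hence G1 ≅ G2.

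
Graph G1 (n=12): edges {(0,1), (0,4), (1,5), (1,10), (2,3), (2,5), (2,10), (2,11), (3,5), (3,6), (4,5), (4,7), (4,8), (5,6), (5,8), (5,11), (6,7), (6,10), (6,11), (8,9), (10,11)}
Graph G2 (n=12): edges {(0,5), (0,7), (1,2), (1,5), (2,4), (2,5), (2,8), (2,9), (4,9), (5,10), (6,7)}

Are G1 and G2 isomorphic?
No, not isomorphic

The graphs are NOT isomorphic.

Connected components of G1: 1 component(s) with vertex sets [[0, 1, 2, 3, 4, 5, 6, 7, 8, 9, 10, 11]], sizes [12].
Connected components of G2: 3 component(s) with vertex sets [[3], [11], [0, 1, 2, 4, 5, 6, 7, 8, 9, 10]], sizes [1, 1, 10].
The number of connected components (and the multiset of component sizes) is an isomorphism invariant — an isomorphism maps each component of G1 bijectively onto a component of G2. Since G1 has 1 component(s) and G2 has 3, they cannot be isomorphic.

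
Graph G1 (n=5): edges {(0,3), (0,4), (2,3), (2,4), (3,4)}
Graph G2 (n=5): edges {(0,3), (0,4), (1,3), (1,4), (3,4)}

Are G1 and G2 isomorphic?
Yes, isomorphic

The graphs are isomorphic.
One valid mapping φ: V(G1) → V(G2): 0→1, 1→2, 2→0, 3→3, 4→4

Verify φ preserves adjacency — for each edge of G1, its image is an edge of G2:
  (0,3) → (φ(0),φ(3)) = (1,3) ∈ E(G2) ✓
  (0,4) → (φ(0),φ(4)) = (1,4) ∈ E(G2) ✓
  (2,3) → (φ(2),φ(3)) = (0,3) ∈ E(G2) ✓
  (2,4) → (φ(2),φ(4)) = (0,4) ∈ E(G2) ✓
  (3,4) → (φ(3),φ(4)) = (3,4) ∈ E(G2) ✓
All 5 edges of G1 map to edges of G2, and |E(G1)| = |E(G2)| = 5, so φ is a bijection on edges as well as vertices. Hence G1 ≅ G2.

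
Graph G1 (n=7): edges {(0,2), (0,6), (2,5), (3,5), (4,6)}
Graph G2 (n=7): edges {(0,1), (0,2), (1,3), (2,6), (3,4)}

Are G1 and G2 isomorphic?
Yes, isomorphic

The graphs are isomorphic.
One valid mapping φ: V(G1) → V(G2): 0→0, 1→5, 2→1, 3→4, 4→6, 5→3, 6→2

Verify φ preserves adjacency — for each edge of G1, its image is an edge of G2:
  (0,2) → (φ(0),φ(2)) = (0,1) ∈ E(G2) ✓
  (0,6) → (φ(0),φ(6)) = (0,2) ∈ E(G2) ✓
  (2,5) → (φ(2),φ(5)) = (1,3) ∈ E(G2) ✓
  (3,5) → (φ(3),φ(5)) = (3,4) ∈ E(G2) ✓
  (4,6) → (φ(4),φ(6)) = (2,6) ∈ E(G2) ✓
All 5 edges of G1 map to edges of G2, and |E(G1)| = |E(G2)| = 5, so φ is a bijection on edges as well as vertices. Hence G1 ≅ G2.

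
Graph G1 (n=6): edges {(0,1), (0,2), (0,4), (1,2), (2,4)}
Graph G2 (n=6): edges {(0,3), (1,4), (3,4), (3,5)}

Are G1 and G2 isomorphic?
No, not isomorphic

The graphs are NOT isomorphic.

Degrees in G1: deg(0)=3, deg(1)=2, deg(2)=3, deg(3)=0, deg(4)=2, deg(5)=0.
Sorted degree sequence of G1: [3, 3, 2, 2, 0, 0].
Degrees in G2: deg(0)=1, deg(1)=1, deg(2)=0, deg(3)=3, deg(4)=2, deg(5)=1.
Sorted degree sequence of G2: [3, 2, 1, 1, 1, 0].
The (sorted) degree sequence is an isomorphism invariant, so since G1 and G2 have different degree sequences they cannot be isomorphic.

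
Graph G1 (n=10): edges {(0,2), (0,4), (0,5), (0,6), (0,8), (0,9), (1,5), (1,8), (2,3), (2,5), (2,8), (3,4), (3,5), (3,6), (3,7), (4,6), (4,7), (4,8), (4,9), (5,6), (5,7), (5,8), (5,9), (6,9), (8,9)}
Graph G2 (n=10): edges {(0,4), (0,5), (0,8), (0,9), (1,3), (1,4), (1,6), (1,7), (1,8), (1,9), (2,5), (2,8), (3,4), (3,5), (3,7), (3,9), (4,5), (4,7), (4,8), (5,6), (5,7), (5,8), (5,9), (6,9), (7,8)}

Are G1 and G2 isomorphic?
Yes, isomorphic

The graphs are isomorphic.
One valid mapping φ: V(G1) → V(G2): 0→4, 1→2, 2→0, 3→9, 4→1, 5→5, 6→3, 7→6, 8→8, 9→7

Verify φ preserves adjacency — for each edge of G1, its image is an edge of G2:
  (0,2) → (φ(0),φ(2)) = (0,4) ∈ E(G2) ✓
  (0,4) → (φ(0),φ(4)) = (1,4) ∈ E(G2) ✓
  (0,5) → (φ(0),φ(5)) = (4,5) ∈ E(G2) ✓
  (0,6) → (φ(0),φ(6)) = (3,4) ∈ E(G2) ✓
  (0,8) → (φ(0),φ(8)) = (4,8) ∈ E(G2) ✓
  (0,9) → (φ(0),φ(9)) = (4,7) ∈ E(G2) ✓
  (1,5) → (φ(1),φ(5)) = (2,5) ∈ E(G2) ✓
  (1,8) → (φ(1),φ(8)) = (2,8) ∈ E(G2) ✓
  (2,3) → (φ(2),φ(3)) = (0,9) ∈ E(G2) ✓
  (2,5) → (φ(2),φ(5)) = (0,5) ∈ E(G2) ✓
  (2,8) → (φ(2),φ(8)) = (0,8) ∈ E(G2) ✓
  (3,4) → (φ(3),φ(4)) = (1,9) ∈ E(G2) ✓
  (3,5) → (φ(3),φ(5)) = (5,9) ∈ E(G2) ✓
  (3,6) → (φ(3),φ(6)) = (3,9) ∈ E(G2) ✓
  (3,7) → (φ(3),φ(7)) = (6,9) ∈ E(G2) ✓
  (4,6) → (φ(4),φ(6)) = (1,3) ∈ E(G2) ✓
  (4,7) → (φ(4),φ(7)) = (1,6) ∈ E(G2) ✓
  (4,8) → (φ(4),φ(8)) = (1,8) ∈ E(G2) ✓
  (4,9) → (φ(4),φ(9)) = (1,7) ∈ E(G2) ✓
  (5,6) → (φ(5),φ(6)) = (3,5) ∈ E(G2) ✓
  (5,7) → (φ(5),φ(7)) = (5,6) ∈ E(G2) ✓
  (5,8) → (φ(5),φ(8)) = (5,8) ∈ E(G2) ✓
  (5,9) → (φ(5),φ(9)) = (5,7) ∈ E(G2) ✓
  (6,9) → (φ(6),φ(9)) = (3,7) ∈ E(G2) ✓
  (8,9) → (φ(8),φ(9)) = (7,8) ∈ E(G2) ✓
All 25 edges of G1 map to edges of G2, and |E(G1)| = |E(G2)| = 25, so φ is a bijection on edges as well as vertices. Hence G1 ≅ G2.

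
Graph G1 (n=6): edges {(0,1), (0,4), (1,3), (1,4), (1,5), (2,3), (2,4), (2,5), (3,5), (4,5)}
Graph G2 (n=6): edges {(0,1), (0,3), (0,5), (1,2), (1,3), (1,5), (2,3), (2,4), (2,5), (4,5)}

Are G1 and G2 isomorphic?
Yes, isomorphic

The graphs are isomorphic.
One valid mapping φ: V(G1) → V(G2): 0→4, 1→2, 2→0, 3→3, 4→5, 5→1

Verify φ preserves adjacency — for each edge of G1, its image is an edge of G2:
  (0,1) → (φ(0),φ(1)) = (2,4) ∈ E(G2) ✓
  (0,4) → (φ(0),φ(4)) = (4,5) ∈ E(G2) ✓
  (1,3) → (φ(1),φ(3)) = (2,3) ∈ E(G2) ✓
  (1,4) → (φ(1),φ(4)) = (2,5) ∈ E(G2) ✓
  (1,5) → (φ(1),φ(5)) = (1,2) ∈ E(G2) ✓
  (2,3) → (φ(2),φ(3)) = (0,3) ∈ E(G2) ✓
  (2,4) → (φ(2),φ(4)) = (0,5) ∈ E(G2) ✓
  (2,5) → (φ(2),φ(5)) = (0,1) ∈ E(G2) ✓
  (3,5) → (φ(3),φ(5)) = (1,3) ∈ E(G2) ✓
  (4,5) → (φ(4),φ(5)) = (1,5) ∈ E(G2) ✓
All 10 edges of G1 map to edges of G2, and |E(G1)| = |E(G2)| = 10, so φ is a bijection on edges as well as vertices. Hence G1 ≅ G2.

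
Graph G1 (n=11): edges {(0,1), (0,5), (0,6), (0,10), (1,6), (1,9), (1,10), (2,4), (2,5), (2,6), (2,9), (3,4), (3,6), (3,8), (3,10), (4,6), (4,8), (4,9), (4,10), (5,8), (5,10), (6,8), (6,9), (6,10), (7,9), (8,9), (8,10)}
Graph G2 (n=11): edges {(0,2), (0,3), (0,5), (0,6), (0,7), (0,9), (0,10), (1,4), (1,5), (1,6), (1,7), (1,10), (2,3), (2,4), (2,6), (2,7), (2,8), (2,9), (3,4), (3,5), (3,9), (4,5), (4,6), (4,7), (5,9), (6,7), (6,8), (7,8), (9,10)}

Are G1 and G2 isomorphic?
No, not isomorphic

The graphs are NOT isomorphic.

Counting triangles (3-cliques): G1 has 23, G2 has 24.
Triangle count is an isomorphism invariant, so differing triangle counts rule out isomorphism.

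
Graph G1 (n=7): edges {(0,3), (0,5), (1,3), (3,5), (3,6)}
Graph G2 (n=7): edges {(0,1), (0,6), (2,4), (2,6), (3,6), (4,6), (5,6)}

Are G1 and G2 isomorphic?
No, not isomorphic

The graphs are NOT isomorphic.

Connected components of G1: 3 component(s) with vertex sets [[2], [4], [0, 1, 3, 5, 6]], sizes [1, 1, 5].
Connected components of G2: 1 component(s) with vertex sets [[0, 1, 2, 3, 4, 5, 6]], sizes [7].
The number of connected components (and the multiset of component sizes) is an isomorphism invariant — an isomorphism maps each component of G1 bijectively onto a component of G2. Since G1 has 3 component(s) and G2 has 1, they cannot be isomorphic.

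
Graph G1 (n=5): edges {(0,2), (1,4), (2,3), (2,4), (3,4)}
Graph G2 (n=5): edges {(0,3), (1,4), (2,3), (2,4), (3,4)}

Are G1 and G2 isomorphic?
Yes, isomorphic

The graphs are isomorphic.
One valid mapping φ: V(G1) → V(G2): 0→1, 1→0, 2→4, 3→2, 4→3

Verify φ preserves adjacency — for each edge of G1, its image is an edge of G2:
  (0,2) → (φ(0),φ(2)) = (1,4) ∈ E(G2) ✓
  (1,4) → (φ(1),φ(4)) = (0,3) ∈ E(G2) ✓
  (2,3) → (φ(2),φ(3)) = (2,4) ∈ E(G2) ✓
  (2,4) → (φ(2),φ(4)) = (3,4) ∈ E(G2) ✓
  (3,4) → (φ(3),φ(4)) = (2,3) ∈ E(G2) ✓
All 5 edges of G1 map to edges of G2, and |E(G1)| = |E(G2)| = 5, so φ is a bijection on edges as well as vertices. Hence G1 ≅ G2.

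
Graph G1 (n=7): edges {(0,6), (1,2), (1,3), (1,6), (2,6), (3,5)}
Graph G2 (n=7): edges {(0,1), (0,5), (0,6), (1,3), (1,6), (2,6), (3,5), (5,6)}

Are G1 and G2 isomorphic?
No, not isomorphic

The graphs are NOT isomorphic.

Degrees in G1: deg(0)=1, deg(1)=3, deg(2)=2, deg(3)=2, deg(4)=0, deg(5)=1, deg(6)=3.
Sorted degree sequence of G1: [3, 3, 2, 2, 1, 1, 0].
Degrees in G2: deg(0)=3, deg(1)=3, deg(2)=1, deg(3)=2, deg(4)=0, deg(5)=3, deg(6)=4.
Sorted degree sequence of G2: [4, 3, 3, 3, 2, 1, 0].
The (sorted) degree sequence is an isomorphism invariant, so since G1 and G2 have different degree sequences they cannot be isomorphic.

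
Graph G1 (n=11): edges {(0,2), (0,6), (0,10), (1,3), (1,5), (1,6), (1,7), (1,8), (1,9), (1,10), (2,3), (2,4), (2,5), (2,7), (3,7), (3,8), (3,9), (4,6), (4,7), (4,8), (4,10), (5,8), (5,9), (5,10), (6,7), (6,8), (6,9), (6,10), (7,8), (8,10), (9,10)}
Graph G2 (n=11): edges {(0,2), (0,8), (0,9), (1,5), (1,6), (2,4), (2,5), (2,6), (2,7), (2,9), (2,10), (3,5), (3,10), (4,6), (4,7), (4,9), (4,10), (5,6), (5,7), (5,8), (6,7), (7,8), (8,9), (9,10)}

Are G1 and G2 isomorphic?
No, not isomorphic

The graphs are NOT isomorphic.

Degrees in G1: deg(0)=3, deg(1)=7, deg(2)=5, deg(3)=5, deg(4)=5, deg(5)=5, deg(6)=7, deg(7)=6, deg(8)=7, deg(9)=5, deg(10)=7.
Sorted degree sequence of G1: [7, 7, 7, 7, 6, 5, 5, 5, 5, 5, 3].
Degrees in G2: deg(0)=3, deg(1)=2, deg(2)=7, deg(3)=2, deg(4)=5, deg(5)=6, deg(6)=5, deg(7)=5, deg(8)=4, deg(9)=5, deg(10)=4.
Sorted degree sequence of G2: [7, 6, 5, 5, 5, 5, 4, 4, 3, 2, 2].
The (sorted) degree sequence is an isomorphism invariant, so since G1 and G2 have different degree sequences they cannot be isomorphic.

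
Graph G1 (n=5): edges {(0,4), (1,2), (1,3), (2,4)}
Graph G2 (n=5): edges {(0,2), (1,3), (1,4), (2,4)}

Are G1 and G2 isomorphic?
Yes, isomorphic

The graphs are isomorphic.
One valid mapping φ: V(G1) → V(G2): 0→3, 1→2, 2→4, 3→0, 4→1

Verify φ preserves adjacency — for each edge of G1, its image is an edge of G2:
  (0,4) → (φ(0),φ(4)) = (1,3) ∈ E(G2) ✓
  (1,2) → (φ(1),φ(2)) = (2,4) ∈ E(G2) ✓
  (1,3) → (φ(1),φ(3)) = (0,2) ∈ E(G2) ✓
  (2,4) → (φ(2),φ(4)) = (1,4) ∈ E(G2) ✓
All 4 edges of G1 map to edges of G2, and |E(G1)| = |E(G2)| = 4, so φ is a bijection on edges as well as vertices. Hence G1 ≅ G2.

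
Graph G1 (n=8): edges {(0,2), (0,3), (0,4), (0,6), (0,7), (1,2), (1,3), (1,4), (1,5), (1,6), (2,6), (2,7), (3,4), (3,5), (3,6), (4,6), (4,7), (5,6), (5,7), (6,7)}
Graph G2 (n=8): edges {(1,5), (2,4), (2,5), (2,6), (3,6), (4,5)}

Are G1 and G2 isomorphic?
No, not isomorphic

The graphs are NOT isomorphic.

Connected components of G1: 1 component(s) with vertex sets [[0, 1, 2, 3, 4, 5, 6, 7]], sizes [8].
Connected components of G2: 3 component(s) with vertex sets [[0], [7], [1, 2, 3, 4, 5, 6]], sizes [1, 1, 6].
The number of connected components (and the multiset of component sizes) is an isomorphism invariant — an isomorphism maps each component of G1 bijectively onto a component of G2. Since G1 has 1 component(s) and G2 has 3, they cannot be isomorphic.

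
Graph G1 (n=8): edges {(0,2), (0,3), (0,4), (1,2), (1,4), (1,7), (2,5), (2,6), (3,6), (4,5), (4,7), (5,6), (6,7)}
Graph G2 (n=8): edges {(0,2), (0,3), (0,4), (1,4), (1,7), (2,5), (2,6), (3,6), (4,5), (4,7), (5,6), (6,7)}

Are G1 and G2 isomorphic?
No, not isomorphic

The graphs are NOT isomorphic.

Counting edges: G1 has 13 edge(s); G2 has 12 edge(s).
Edge count is an isomorphism invariant (a bijection on vertices induces a bijection on edges), so differing edge counts rule out isomorphism.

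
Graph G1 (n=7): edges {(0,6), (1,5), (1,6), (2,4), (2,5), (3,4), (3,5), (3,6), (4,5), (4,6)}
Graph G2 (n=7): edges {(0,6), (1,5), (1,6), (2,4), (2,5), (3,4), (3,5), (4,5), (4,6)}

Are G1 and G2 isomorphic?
No, not isomorphic

The graphs are NOT isomorphic.

Counting edges: G1 has 10 edge(s); G2 has 9 edge(s).
Edge count is an isomorphism invariant (a bijection on vertices induces a bijection on edges), so differing edge counts rule out isomorphism.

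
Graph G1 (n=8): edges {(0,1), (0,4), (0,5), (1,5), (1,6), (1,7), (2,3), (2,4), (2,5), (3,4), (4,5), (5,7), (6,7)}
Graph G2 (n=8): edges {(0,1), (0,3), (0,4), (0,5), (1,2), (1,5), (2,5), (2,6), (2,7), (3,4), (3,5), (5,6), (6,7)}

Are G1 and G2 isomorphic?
Yes, isomorphic

The graphs are isomorphic.
One valid mapping φ: V(G1) → V(G2): 0→1, 1→2, 2→3, 3→4, 4→0, 5→5, 6→7, 7→6

Verify φ preserves adjacency — for each edge of G1, its image is an edge of G2:
  (0,1) → (φ(0),φ(1)) = (1,2) ∈ E(G2) ✓
  (0,4) → (φ(0),φ(4)) = (0,1) ∈ E(G2) ✓
  (0,5) → (φ(0),φ(5)) = (1,5) ∈ E(G2) ✓
  (1,5) → (φ(1),φ(5)) = (2,5) ∈ E(G2) ✓
  (1,6) → (φ(1),φ(6)) = (2,7) ∈ E(G2) ✓
  (1,7) → (φ(1),φ(7)) = (2,6) ∈ E(G2) ✓
  (2,3) → (φ(2),φ(3)) = (3,4) ∈ E(G2) ✓
  (2,4) → (φ(2),φ(4)) = (0,3) ∈ E(G2) ✓
  (2,5) → (φ(2),φ(5)) = (3,5) ∈ E(G2) ✓
  (3,4) → (φ(3),φ(4)) = (0,4) ∈ E(G2) ✓
  (4,5) → (φ(4),φ(5)) = (0,5) ∈ E(G2) ✓
  (5,7) → (φ(5),φ(7)) = (5,6) ∈ E(G2) ✓
  (6,7) → (φ(6),φ(7)) = (6,7) ∈ E(G2) ✓
All 13 edges of G1 map to edges of G2, and |E(G1)| = |E(G2)| = 13, so φ is a bijection on edges as well as vertices. Hence G1 ≅ G2.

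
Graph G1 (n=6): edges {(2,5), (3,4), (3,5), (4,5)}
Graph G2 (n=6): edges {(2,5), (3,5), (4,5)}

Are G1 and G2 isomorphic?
No, not isomorphic

The graphs are NOT isomorphic.

Counting edges: G1 has 4 edge(s); G2 has 3 edge(s).
Edge count is an isomorphism invariant (a bijection on vertices induces a bijection on edges), so differing edge counts rule out isomorphism.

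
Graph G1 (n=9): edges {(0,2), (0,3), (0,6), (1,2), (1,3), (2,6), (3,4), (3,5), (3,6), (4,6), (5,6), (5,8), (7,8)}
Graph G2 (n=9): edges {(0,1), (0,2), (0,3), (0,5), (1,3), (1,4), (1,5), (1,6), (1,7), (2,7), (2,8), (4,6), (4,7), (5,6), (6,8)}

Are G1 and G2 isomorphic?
No, not isomorphic

The graphs are NOT isomorphic.

Counting triangles (3-cliques): G1 has 4, G2 has 5.
Triangle count is an isomorphism invariant, so differing triangle counts rule out isomorphism.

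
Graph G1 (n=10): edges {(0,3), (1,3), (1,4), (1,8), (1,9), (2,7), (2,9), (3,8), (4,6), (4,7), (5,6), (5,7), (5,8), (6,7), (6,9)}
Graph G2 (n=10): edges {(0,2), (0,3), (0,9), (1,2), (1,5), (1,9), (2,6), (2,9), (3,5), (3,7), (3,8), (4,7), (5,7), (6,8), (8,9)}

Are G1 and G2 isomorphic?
Yes, isomorphic

The graphs are isomorphic.
One valid mapping φ: V(G1) → V(G2): 0→4, 1→3, 2→6, 3→7, 4→0, 5→1, 6→9, 7→2, 8→5, 9→8

Verify φ preserves adjacency — for each edge of G1, its image is an edge of G2:
  (0,3) → (φ(0),φ(3)) = (4,7) ∈ E(G2) ✓
  (1,3) → (φ(1),φ(3)) = (3,7) ∈ E(G2) ✓
  (1,4) → (φ(1),φ(4)) = (0,3) ∈ E(G2) ✓
  (1,8) → (φ(1),φ(8)) = (3,5) ∈ E(G2) ✓
  (1,9) → (φ(1),φ(9)) = (3,8) ∈ E(G2) ✓
  (2,7) → (φ(2),φ(7)) = (2,6) ∈ E(G2) ✓
  (2,9) → (φ(2),φ(9)) = (6,8) ∈ E(G2) ✓
  (3,8) → (φ(3),φ(8)) = (5,7) ∈ E(G2) ✓
  (4,6) → (φ(4),φ(6)) = (0,9) ∈ E(G2) ✓
  (4,7) → (φ(4),φ(7)) = (0,2) ∈ E(G2) ✓
  (5,6) → (φ(5),φ(6)) = (1,9) ∈ E(G2) ✓
  (5,7) → (φ(5),φ(7)) = (1,2) ∈ E(G2) ✓
  (5,8) → (φ(5),φ(8)) = (1,5) ∈ E(G2) ✓
  (6,7) → (φ(6),φ(7)) = (2,9) ∈ E(G2) ✓
  (6,9) → (φ(6),φ(9)) = (8,9) ∈ E(G2) ✓
All 15 edges of G1 map to edges of G2, and |E(G1)| = |E(G2)| = 15, so φ is a bijection on edges as well as vertices. Hence G1 ≅ G2.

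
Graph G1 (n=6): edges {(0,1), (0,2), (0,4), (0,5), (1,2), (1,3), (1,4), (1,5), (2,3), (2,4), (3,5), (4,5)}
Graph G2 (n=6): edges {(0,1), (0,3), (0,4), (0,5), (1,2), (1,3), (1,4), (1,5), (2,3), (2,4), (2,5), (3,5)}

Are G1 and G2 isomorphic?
Yes, isomorphic

The graphs are isomorphic.
One valid mapping φ: V(G1) → V(G2): 0→5, 1→1, 2→2, 3→4, 4→3, 5→0

Verify φ preserves adjacency — for each edge of G1, its image is an edge of G2:
  (0,1) → (φ(0),φ(1)) = (1,5) ∈ E(G2) ✓
  (0,2) → (φ(0),φ(2)) = (2,5) ∈ E(G2) ✓
  (0,4) → (φ(0),φ(4)) = (3,5) ∈ E(G2) ✓
  (0,5) → (φ(0),φ(5)) = (0,5) ∈ E(G2) ✓
  (1,2) → (φ(1),φ(2)) = (1,2) ∈ E(G2) ✓
  (1,3) → (φ(1),φ(3)) = (1,4) ∈ E(G2) ✓
  (1,4) → (φ(1),φ(4)) = (1,3) ∈ E(G2) ✓
  (1,5) → (φ(1),φ(5)) = (0,1) ∈ E(G2) ✓
  (2,3) → (φ(2),φ(3)) = (2,4) ∈ E(G2) ✓
  (2,4) → (φ(2),φ(4)) = (2,3) ∈ E(G2) ✓
  (3,5) → (φ(3),φ(5)) = (0,4) ∈ E(G2) ✓
  (4,5) → (φ(4),φ(5)) = (0,3) ∈ E(G2) ✓
All 12 edges of G1 map to edges of G2, and |E(G1)| = |E(G2)| = 12, so φ is a bijection on edges as well as vertices. Hence G1 ≅ G2.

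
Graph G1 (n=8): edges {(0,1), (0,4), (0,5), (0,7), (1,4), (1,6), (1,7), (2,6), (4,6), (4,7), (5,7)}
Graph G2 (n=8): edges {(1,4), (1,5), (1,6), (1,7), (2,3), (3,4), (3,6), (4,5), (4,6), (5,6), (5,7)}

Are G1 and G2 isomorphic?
Yes, isomorphic

The graphs are isomorphic.
One valid mapping φ: V(G1) → V(G2): 0→5, 1→4, 2→2, 3→0, 4→6, 5→7, 6→3, 7→1

Verify φ preserves adjacency — for each edge of G1, its image is an edge of G2:
  (0,1) → (φ(0),φ(1)) = (4,5) ∈ E(G2) ✓
  (0,4) → (φ(0),φ(4)) = (5,6) ∈ E(G2) ✓
  (0,5) → (φ(0),φ(5)) = (5,7) ∈ E(G2) ✓
  (0,7) → (φ(0),φ(7)) = (1,5) ∈ E(G2) ✓
  (1,4) → (φ(1),φ(4)) = (4,6) ∈ E(G2) ✓
  (1,6) → (φ(1),φ(6)) = (3,4) ∈ E(G2) ✓
  (1,7) → (φ(1),φ(7)) = (1,4) ∈ E(G2) ✓
  (2,6) → (φ(2),φ(6)) = (2,3) ∈ E(G2) ✓
  (4,6) → (φ(4),φ(6)) = (3,6) ∈ E(G2) ✓
  (4,7) → (φ(4),φ(7)) = (1,6) ∈ E(G2) ✓
  (5,7) → (φ(5),φ(7)) = (1,7) ∈ E(G2) ✓
All 11 edges of G1 map to edges of G2, and |E(G1)| = |E(G2)| = 11, so φ is a bijection on edges as well as vertices. Hence G1 ≅ G2.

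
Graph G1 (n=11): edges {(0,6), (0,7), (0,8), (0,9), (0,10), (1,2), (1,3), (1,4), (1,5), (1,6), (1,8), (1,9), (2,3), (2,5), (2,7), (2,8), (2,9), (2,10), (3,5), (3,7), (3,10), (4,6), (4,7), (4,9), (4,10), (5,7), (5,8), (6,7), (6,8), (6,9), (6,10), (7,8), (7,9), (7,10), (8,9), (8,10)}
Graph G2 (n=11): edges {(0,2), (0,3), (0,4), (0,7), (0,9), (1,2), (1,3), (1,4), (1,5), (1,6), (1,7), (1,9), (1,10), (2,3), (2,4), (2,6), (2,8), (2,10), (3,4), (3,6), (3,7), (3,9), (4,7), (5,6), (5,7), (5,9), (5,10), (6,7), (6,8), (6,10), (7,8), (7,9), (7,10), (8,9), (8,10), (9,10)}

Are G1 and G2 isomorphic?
Yes, isomorphic

The graphs are isomorphic.
One valid mapping φ: V(G1) → V(G2): 0→5, 1→2, 2→3, 3→0, 4→8, 5→4, 6→10, 7→7, 8→1, 9→6, 10→9

Verify φ preserves adjacency — for each edge of G1, its image is an edge of G2:
  (0,6) → (φ(0),φ(6)) = (5,10) ∈ E(G2) ✓
  (0,7) → (φ(0),φ(7)) = (5,7) ∈ E(G2) ✓
  (0,8) → (φ(0),φ(8)) = (1,5) ∈ E(G2) ✓
  (0,9) → (φ(0),φ(9)) = (5,6) ∈ E(G2) ✓
  (0,10) → (φ(0),φ(10)) = (5,9) ∈ E(G2) ✓
  (1,2) → (φ(1),φ(2)) = (2,3) ∈ E(G2) ✓
  (1,3) → (φ(1),φ(3)) = (0,2) ∈ E(G2) ✓
  (1,4) → (φ(1),φ(4)) = (2,8) ∈ E(G2) ✓
  (1,5) → (φ(1),φ(5)) = (2,4) ∈ E(G2) ✓
  (1,6) → (φ(1),φ(6)) = (2,10) ∈ E(G2) ✓
  (1,8) → (φ(1),φ(8)) = (1,2) ∈ E(G2) ✓
  (1,9) → (φ(1),φ(9)) = (2,6) ∈ E(G2) ✓
  (2,3) → (φ(2),φ(3)) = (0,3) ∈ E(G2) ✓
  (2,5) → (φ(2),φ(5)) = (3,4) ∈ E(G2) ✓
  (2,7) → (φ(2),φ(7)) = (3,7) ∈ E(G2) ✓
  (2,8) → (φ(2),φ(8)) = (1,3) ∈ E(G2) ✓
  (2,9) → (φ(2),φ(9)) = (3,6) ∈ E(G2) ✓
  (2,10) → (φ(2),φ(10)) = (3,9) ∈ E(G2) ✓
  (3,5) → (φ(3),φ(5)) = (0,4) ∈ E(G2) ✓
  (3,7) → (φ(3),φ(7)) = (0,7) ∈ E(G2) ✓
  (3,10) → (φ(3),φ(10)) = (0,9) ∈ E(G2) ✓
  (4,6) → (φ(4),φ(6)) = (8,10) ∈ E(G2) ✓
  (4,7) → (φ(4),φ(7)) = (7,8) ∈ E(G2) ✓
  (4,9) → (φ(4),φ(9)) = (6,8) ∈ E(G2) ✓
  (4,10) → (φ(4),φ(10)) = (8,9) ∈ E(G2) ✓
  (5,7) → (φ(5),φ(7)) = (4,7) ∈ E(G2) ✓
  (5,8) → (φ(5),φ(8)) = (1,4) ∈ E(G2) ✓
  (6,7) → (φ(6),φ(7)) = (7,10) ∈ E(G2) ✓
  (6,8) → (φ(6),φ(8)) = (1,10) ∈ E(G2) ✓
  (6,9) → (φ(6),φ(9)) = (6,10) ∈ E(G2) ✓
  (6,10) → (φ(6),φ(10)) = (9,10) ∈ E(G2) ✓
  (7,8) → (φ(7),φ(8)) = (1,7) ∈ E(G2) ✓
  (7,9) → (φ(7),φ(9)) = (6,7) ∈ E(G2) ✓
  (7,10) → (φ(7),φ(10)) = (7,9) ∈ E(G2) ✓
  (8,9) → (φ(8),φ(9)) = (1,6) ∈ E(G2) ✓
  (8,10) → (φ(8),φ(10)) = (1,9) ∈ E(G2) ✓
All 36 edges of G1 map to edges of G2, and |E(G1)| = |E(G2)| = 36, so φ is a bijection on edges as well as vertices. Hence G1 ≅ G2.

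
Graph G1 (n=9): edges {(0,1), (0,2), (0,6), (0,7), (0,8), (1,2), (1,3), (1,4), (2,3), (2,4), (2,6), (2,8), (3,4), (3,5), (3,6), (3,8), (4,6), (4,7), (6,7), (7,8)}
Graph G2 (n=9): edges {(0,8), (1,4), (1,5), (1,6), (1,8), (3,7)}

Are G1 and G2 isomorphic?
No, not isomorphic

The graphs are NOT isomorphic.

Connected components of G1: 1 component(s) with vertex sets [[0, 1, 2, 3, 4, 5, 6, 7, 8]], sizes [9].
Connected components of G2: 3 component(s) with vertex sets [[2], [3, 7], [0, 1, 4, 5, 6, 8]], sizes [1, 2, 6].
The number of connected components (and the multiset of component sizes) is an isomorphism invariant — an isomorphism maps each component of G1 bijectively onto a component of G2. Since G1 has 1 component(s) and G2 has 3, they cannot be isomorphic.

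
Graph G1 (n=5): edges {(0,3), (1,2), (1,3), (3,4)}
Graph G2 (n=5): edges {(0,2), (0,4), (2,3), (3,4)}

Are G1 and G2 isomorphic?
No, not isomorphic

The graphs are NOT isomorphic.

Connected components of G1: 1 component(s) with vertex sets [[0, 1, 2, 3, 4]], sizes [5].
Connected components of G2: 2 component(s) with vertex sets [[1], [0, 2, 3, 4]], sizes [1, 4].
The number of connected components (and the multiset of component sizes) is an isomorphism invariant — an isomorphism maps each component of G1 bijectively onto a component of G2. Since G1 has 1 component(s) and G2 has 2, they cannot be isomorphic.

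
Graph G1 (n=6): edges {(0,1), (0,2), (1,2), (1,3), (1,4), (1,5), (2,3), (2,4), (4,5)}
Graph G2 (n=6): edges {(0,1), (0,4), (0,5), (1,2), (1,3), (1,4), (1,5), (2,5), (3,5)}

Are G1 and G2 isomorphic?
Yes, isomorphic

The graphs are isomorphic.
One valid mapping φ: V(G1) → V(G2): 0→3, 1→1, 2→5, 3→2, 4→0, 5→4

Verify φ preserves adjacency — for each edge of G1, its image is an edge of G2:
  (0,1) → (φ(0),φ(1)) = (1,3) ∈ E(G2) ✓
  (0,2) → (φ(0),φ(2)) = (3,5) ∈ E(G2) ✓
  (1,2) → (φ(1),φ(2)) = (1,5) ∈ E(G2) ✓
  (1,3) → (φ(1),φ(3)) = (1,2) ∈ E(G2) ✓
  (1,4) → (φ(1),φ(4)) = (0,1) ∈ E(G2) ✓
  (1,5) → (φ(1),φ(5)) = (1,4) ∈ E(G2) ✓
  (2,3) → (φ(2),φ(3)) = (2,5) ∈ E(G2) ✓
  (2,4) → (φ(2),φ(4)) = (0,5) ∈ E(G2) ✓
  (4,5) → (φ(4),φ(5)) = (0,4) ∈ E(G2) ✓
All 9 edges of G1 map to edges of G2, and |E(G1)| = |E(G2)| = 9, so φ is a bijection on edges as well as vertices. Hence G1 ≅ G2.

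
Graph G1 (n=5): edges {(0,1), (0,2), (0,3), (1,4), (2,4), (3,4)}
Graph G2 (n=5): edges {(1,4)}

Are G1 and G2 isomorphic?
No, not isomorphic

The graphs are NOT isomorphic.

Connected components of G1: 1 component(s) with vertex sets [[0, 1, 2, 3, 4]], sizes [5].
Connected components of G2: 4 component(s) with vertex sets [[0], [2], [3], [1, 4]], sizes [1, 1, 1, 2].
The number of connected components (and the multiset of component sizes) is an isomorphism invariant — an isomorphism maps each component of G1 bijectively onto a component of G2. Since G1 has 1 component(s) and G2 has 4, they cannot be isomorphic.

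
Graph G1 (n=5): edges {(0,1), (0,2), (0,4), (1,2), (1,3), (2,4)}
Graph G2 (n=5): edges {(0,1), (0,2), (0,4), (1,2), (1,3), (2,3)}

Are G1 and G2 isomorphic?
Yes, isomorphic

The graphs are isomorphic.
One valid mapping φ: V(G1) → V(G2): 0→1, 1→0, 2→2, 3→4, 4→3

Verify φ preserves adjacency — for each edge of G1, its image is an edge of G2:
  (0,1) → (φ(0),φ(1)) = (0,1) ∈ E(G2) ✓
  (0,2) → (φ(0),φ(2)) = (1,2) ∈ E(G2) ✓
  (0,4) → (φ(0),φ(4)) = (1,3) ∈ E(G2) ✓
  (1,2) → (φ(1),φ(2)) = (0,2) ∈ E(G2) ✓
  (1,3) → (φ(1),φ(3)) = (0,4) ∈ E(G2) ✓
  (2,4) → (φ(2),φ(4)) = (2,3) ∈ E(G2) ✓
All 6 edges of G1 map to edges of G2, and |E(G1)| = |E(G2)| = 6, so φ is a bijection on edges as well as vertices. Hence G1 ≅ G2.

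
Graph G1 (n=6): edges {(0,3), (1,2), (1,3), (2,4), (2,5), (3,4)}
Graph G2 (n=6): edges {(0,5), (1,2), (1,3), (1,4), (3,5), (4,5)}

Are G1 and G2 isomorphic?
Yes, isomorphic

The graphs are isomorphic.
One valid mapping φ: V(G1) → V(G2): 0→0, 1→4, 2→1, 3→5, 4→3, 5→2

Verify φ preserves adjacency — for each edge of G1, its image is an edge of G2:
  (0,3) → (φ(0),φ(3)) = (0,5) ∈ E(G2) ✓
  (1,2) → (φ(1),φ(2)) = (1,4) ∈ E(G2) ✓
  (1,3) → (φ(1),φ(3)) = (4,5) ∈ E(G2) ✓
  (2,4) → (φ(2),φ(4)) = (1,3) ∈ E(G2) ✓
  (2,5) → (φ(2),φ(5)) = (1,2) ∈ E(G2) ✓
  (3,4) → (φ(3),φ(4)) = (3,5) ∈ E(G2) ✓
All 6 edges of G1 map to edges of G2, and |E(G1)| = |E(G2)| = 6, so φ is a bijection on edges as well as vertices. Hence G1 ≅ G2.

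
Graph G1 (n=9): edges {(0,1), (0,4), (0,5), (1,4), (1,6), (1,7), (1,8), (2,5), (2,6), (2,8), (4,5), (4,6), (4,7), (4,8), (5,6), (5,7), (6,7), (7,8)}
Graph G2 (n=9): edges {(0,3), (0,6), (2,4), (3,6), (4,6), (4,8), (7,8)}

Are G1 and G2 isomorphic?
No, not isomorphic

The graphs are NOT isomorphic.

Connected components of G1: 2 component(s) with vertex sets [[3], [0, 1, 2, 4, 5, 6, 7, 8]], sizes [1, 8].
Connected components of G2: 3 component(s) with vertex sets [[1], [5], [0, 2, 3, 4, 6, 7, 8]], sizes [1, 1, 7].
The number of connected components (and the multiset of component sizes) is an isomorphism invariant — an isomorphism maps each component of G1 bijectively onto a component of G2. Since G1 has 2 component(s) and G2 has 3, they cannot be isomorphic.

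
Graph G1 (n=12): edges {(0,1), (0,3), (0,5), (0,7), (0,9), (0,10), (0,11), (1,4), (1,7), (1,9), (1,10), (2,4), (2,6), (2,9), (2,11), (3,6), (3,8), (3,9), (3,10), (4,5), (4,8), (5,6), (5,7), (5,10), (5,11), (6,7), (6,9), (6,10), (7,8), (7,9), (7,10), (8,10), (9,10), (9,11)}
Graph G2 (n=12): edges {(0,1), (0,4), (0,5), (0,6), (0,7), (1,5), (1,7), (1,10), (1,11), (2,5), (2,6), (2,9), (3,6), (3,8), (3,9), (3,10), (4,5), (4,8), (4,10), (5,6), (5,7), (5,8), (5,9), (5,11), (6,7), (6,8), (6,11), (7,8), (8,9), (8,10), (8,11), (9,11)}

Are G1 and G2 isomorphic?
No, not isomorphic

The graphs are NOT isomorphic.

Counting triangles (3-cliques): G1 has 29, G2 has 25.
Triangle count is an isomorphism invariant, so differing triangle counts rule out isomorphism.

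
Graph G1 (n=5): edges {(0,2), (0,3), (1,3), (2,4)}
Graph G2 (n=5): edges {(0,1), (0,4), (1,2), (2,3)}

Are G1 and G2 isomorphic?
Yes, isomorphic

The graphs are isomorphic.
One valid mapping φ: V(G1) → V(G2): 0→1, 1→4, 2→2, 3→0, 4→3

Verify φ preserves adjacency — for each edge of G1, its image is an edge of G2:
  (0,2) → (φ(0),φ(2)) = (1,2) ∈ E(G2) ✓
  (0,3) → (φ(0),φ(3)) = (0,1) ∈ E(G2) ✓
  (1,3) → (φ(1),φ(3)) = (0,4) ∈ E(G2) ✓
  (2,4) → (φ(2),φ(4)) = (2,3) ∈ E(G2) ✓
All 4 edges of G1 map to edges of G2, and |E(G1)| = |E(G2)| = 4, so φ is a bijection on edges as well as vertices. Hence G1 ≅ G2.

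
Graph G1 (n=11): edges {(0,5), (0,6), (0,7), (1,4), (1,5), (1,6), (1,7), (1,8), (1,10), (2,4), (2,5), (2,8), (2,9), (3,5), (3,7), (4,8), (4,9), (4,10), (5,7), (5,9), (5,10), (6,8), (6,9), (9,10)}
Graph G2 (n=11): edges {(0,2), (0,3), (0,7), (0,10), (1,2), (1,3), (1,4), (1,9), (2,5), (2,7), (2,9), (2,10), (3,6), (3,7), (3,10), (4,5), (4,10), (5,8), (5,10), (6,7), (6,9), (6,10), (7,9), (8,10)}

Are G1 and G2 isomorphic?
Yes, isomorphic

The graphs are isomorphic.
One valid mapping φ: V(G1) → V(G2): 0→4, 1→2, 2→6, 3→8, 4→7, 5→10, 6→1, 7→5, 8→9, 9→3, 10→0

Verify φ preserves adjacency — for each edge of G1, its image is an edge of G2:
  (0,5) → (φ(0),φ(5)) = (4,10) ∈ E(G2) ✓
  (0,6) → (φ(0),φ(6)) = (1,4) ∈ E(G2) ✓
  (0,7) → (φ(0),φ(7)) = (4,5) ∈ E(G2) ✓
  (1,4) → (φ(1),φ(4)) = (2,7) ∈ E(G2) ✓
  (1,5) → (φ(1),φ(5)) = (2,10) ∈ E(G2) ✓
  (1,6) → (φ(1),φ(6)) = (1,2) ∈ E(G2) ✓
  (1,7) → (φ(1),φ(7)) = (2,5) ∈ E(G2) ✓
  (1,8) → (φ(1),φ(8)) = (2,9) ∈ E(G2) ✓
  (1,10) → (φ(1),φ(10)) = (0,2) ∈ E(G2) ✓
  (2,4) → (φ(2),φ(4)) = (6,7) ∈ E(G2) ✓
  (2,5) → (φ(2),φ(5)) = (6,10) ∈ E(G2) ✓
  (2,8) → (φ(2),φ(8)) = (6,9) ∈ E(G2) ✓
  (2,9) → (φ(2),φ(9)) = (3,6) ∈ E(G2) ✓
  (3,5) → (φ(3),φ(5)) = (8,10) ∈ E(G2) ✓
  (3,7) → (φ(3),φ(7)) = (5,8) ∈ E(G2) ✓
  (4,8) → (φ(4),φ(8)) = (7,9) ∈ E(G2) ✓
  (4,9) → (φ(4),φ(9)) = (3,7) ∈ E(G2) ✓
  (4,10) → (φ(4),φ(10)) = (0,7) ∈ E(G2) ✓
  (5,7) → (φ(5),φ(7)) = (5,10) ∈ E(G2) ✓
  (5,9) → (φ(5),φ(9)) = (3,10) ∈ E(G2) ✓
  (5,10) → (φ(5),φ(10)) = (0,10) ∈ E(G2) ✓
  (6,8) → (φ(6),φ(8)) = (1,9) ∈ E(G2) ✓
  (6,9) → (φ(6),φ(9)) = (1,3) ∈ E(G2) ✓
  (9,10) → (φ(9),φ(10)) = (0,3) ∈ E(G2) ✓
All 24 edges of G1 map to edges of G2, and |E(G1)| = |E(G2)| = 24, so φ is a bijection on edges as well as vertices. Hence G1 ≅ G2.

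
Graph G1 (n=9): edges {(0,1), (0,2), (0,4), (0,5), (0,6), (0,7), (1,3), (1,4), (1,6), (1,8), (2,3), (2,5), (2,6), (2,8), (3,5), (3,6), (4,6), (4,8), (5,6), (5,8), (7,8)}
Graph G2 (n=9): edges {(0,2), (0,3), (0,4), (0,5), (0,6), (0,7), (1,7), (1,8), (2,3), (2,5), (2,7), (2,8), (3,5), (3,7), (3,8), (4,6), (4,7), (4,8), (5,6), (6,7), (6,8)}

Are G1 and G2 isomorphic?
Yes, isomorphic

The graphs are isomorphic.
One valid mapping φ: V(G1) → V(G2): 0→7, 1→6, 2→3, 3→5, 4→4, 5→2, 6→0, 7→1, 8→8

Verify φ preserves adjacency — for each edge of G1, its image is an edge of G2:
  (0,1) → (φ(0),φ(1)) = (6,7) ∈ E(G2) ✓
  (0,2) → (φ(0),φ(2)) = (3,7) ∈ E(G2) ✓
  (0,4) → (φ(0),φ(4)) = (4,7) ∈ E(G2) ✓
  (0,5) → (φ(0),φ(5)) = (2,7) ∈ E(G2) ✓
  (0,6) → (φ(0),φ(6)) = (0,7) ∈ E(G2) ✓
  (0,7) → (φ(0),φ(7)) = (1,7) ∈ E(G2) ✓
  (1,3) → (φ(1),φ(3)) = (5,6) ∈ E(G2) ✓
  (1,4) → (φ(1),φ(4)) = (4,6) ∈ E(G2) ✓
  (1,6) → (φ(1),φ(6)) = (0,6) ∈ E(G2) ✓
  (1,8) → (φ(1),φ(8)) = (6,8) ∈ E(G2) ✓
  (2,3) → (φ(2),φ(3)) = (3,5) ∈ E(G2) ✓
  (2,5) → (φ(2),φ(5)) = (2,3) ∈ E(G2) ✓
  (2,6) → (φ(2),φ(6)) = (0,3) ∈ E(G2) ✓
  (2,8) → (φ(2),φ(8)) = (3,8) ∈ E(G2) ✓
  (3,5) → (φ(3),φ(5)) = (2,5) ∈ E(G2) ✓
  (3,6) → (φ(3),φ(6)) = (0,5) ∈ E(G2) ✓
  (4,6) → (φ(4),φ(6)) = (0,4) ∈ E(G2) ✓
  (4,8) → (φ(4),φ(8)) = (4,8) ∈ E(G2) ✓
  (5,6) → (φ(5),φ(6)) = (0,2) ∈ E(G2) ✓
  (5,8) → (φ(5),φ(8)) = (2,8) ∈ E(G2) ✓
  (7,8) → (φ(7),φ(8)) = (1,8) ∈ E(G2) ✓
All 21 edges of G1 map to edges of G2, and |E(G1)| = |E(G2)| = 21, so φ is a bijection on edges as well as vertices. Hence G1 ≅ G2.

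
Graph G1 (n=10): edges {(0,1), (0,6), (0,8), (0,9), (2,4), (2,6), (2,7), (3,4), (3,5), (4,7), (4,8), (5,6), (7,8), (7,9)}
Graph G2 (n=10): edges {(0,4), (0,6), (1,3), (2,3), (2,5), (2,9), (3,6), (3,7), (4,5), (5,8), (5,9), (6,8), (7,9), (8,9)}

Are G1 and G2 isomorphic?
Yes, isomorphic

The graphs are isomorphic.
One valid mapping φ: V(G1) → V(G2): 0→3, 1→1, 2→8, 3→4, 4→5, 5→0, 6→6, 7→9, 8→2, 9→7

Verify φ preserves adjacency — for each edge of G1, its image is an edge of G2:
  (0,1) → (φ(0),φ(1)) = (1,3) ∈ E(G2) ✓
  (0,6) → (φ(0),φ(6)) = (3,6) ∈ E(G2) ✓
  (0,8) → (φ(0),φ(8)) = (2,3) ∈ E(G2) ✓
  (0,9) → (φ(0),φ(9)) = (3,7) ∈ E(G2) ✓
  (2,4) → (φ(2),φ(4)) = (5,8) ∈ E(G2) ✓
  (2,6) → (φ(2),φ(6)) = (6,8) ∈ E(G2) ✓
  (2,7) → (φ(2),φ(7)) = (8,9) ∈ E(G2) ✓
  (3,4) → (φ(3),φ(4)) = (4,5) ∈ E(G2) ✓
  (3,5) → (φ(3),φ(5)) = (0,4) ∈ E(G2) ✓
  (4,7) → (φ(4),φ(7)) = (5,9) ∈ E(G2) ✓
  (4,8) → (φ(4),φ(8)) = (2,5) ∈ E(G2) ✓
  (5,6) → (φ(5),φ(6)) = (0,6) ∈ E(G2) ✓
  (7,8) → (φ(7),φ(8)) = (2,9) ∈ E(G2) ✓
  (7,9) → (φ(7),φ(9)) = (7,9) ∈ E(G2) ✓
All 14 edges of G1 map to edges of G2, and |E(G1)| = |E(G2)| = 14, so φ is a bijection on edges as well as vertices. Hence G1 ≅ G2.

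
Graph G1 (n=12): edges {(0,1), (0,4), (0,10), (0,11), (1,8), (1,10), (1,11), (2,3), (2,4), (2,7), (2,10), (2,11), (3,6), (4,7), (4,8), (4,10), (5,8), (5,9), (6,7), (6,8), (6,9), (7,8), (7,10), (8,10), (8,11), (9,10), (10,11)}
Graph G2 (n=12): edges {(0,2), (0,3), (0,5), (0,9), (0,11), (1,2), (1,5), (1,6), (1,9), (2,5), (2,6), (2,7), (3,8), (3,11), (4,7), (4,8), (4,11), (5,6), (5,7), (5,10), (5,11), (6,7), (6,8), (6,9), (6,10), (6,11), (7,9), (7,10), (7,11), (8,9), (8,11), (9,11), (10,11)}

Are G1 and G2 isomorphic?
No, not isomorphic

The graphs are NOT isomorphic.

Degrees in G1: deg(0)=4, deg(1)=4, deg(2)=5, deg(3)=2, deg(4)=5, deg(5)=2, deg(6)=4, deg(7)=5, deg(8)=7, deg(9)=3, deg(10)=8, deg(11)=5.
Sorted degree sequence of G1: [8, 7, 5, 5, 5, 5, 4, 4, 4, 3, 2, 2].
Degrees in G2: deg(0)=5, deg(1)=4, deg(2)=5, deg(3)=3, deg(4)=3, deg(5)=7, deg(6)=8, deg(7)=7, deg(8)=5, deg(9)=6, deg(10)=4, deg(11)=9.
Sorted degree sequence of G2: [9, 8, 7, 7, 6, 5, 5, 5, 4, 4, 3, 3].
The (sorted) degree sequence is an isomorphism invariant, so since G1 and G2 have different degree sequences they cannot be isomorphic.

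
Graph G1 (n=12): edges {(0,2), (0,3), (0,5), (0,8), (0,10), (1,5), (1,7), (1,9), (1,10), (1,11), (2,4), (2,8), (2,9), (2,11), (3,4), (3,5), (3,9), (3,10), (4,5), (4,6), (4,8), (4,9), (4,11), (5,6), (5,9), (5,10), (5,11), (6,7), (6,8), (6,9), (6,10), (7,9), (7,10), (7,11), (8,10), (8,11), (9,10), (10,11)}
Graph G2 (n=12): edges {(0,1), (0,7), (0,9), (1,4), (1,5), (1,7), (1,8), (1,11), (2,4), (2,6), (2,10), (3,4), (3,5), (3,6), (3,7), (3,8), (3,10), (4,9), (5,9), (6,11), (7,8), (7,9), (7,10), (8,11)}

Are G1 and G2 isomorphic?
No, not isomorphic

The graphs are NOT isomorphic.

Counting triangles (3-cliques): G1 has 39, G2 has 6.
Triangle count is an isomorphism invariant, so differing triangle counts rule out isomorphism.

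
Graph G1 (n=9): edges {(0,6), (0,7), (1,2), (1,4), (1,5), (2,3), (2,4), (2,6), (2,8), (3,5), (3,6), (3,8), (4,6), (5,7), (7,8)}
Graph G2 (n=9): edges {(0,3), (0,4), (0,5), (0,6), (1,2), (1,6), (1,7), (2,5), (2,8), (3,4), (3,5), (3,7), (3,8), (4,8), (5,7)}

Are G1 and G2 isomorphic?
Yes, isomorphic

The graphs are isomorphic.
One valid mapping φ: V(G1) → V(G2): 0→6, 1→8, 2→3, 3→5, 4→4, 5→2, 6→0, 7→1, 8→7

Verify φ preserves adjacency — for each edge of G1, its image is an edge of G2:
  (0,6) → (φ(0),φ(6)) = (0,6) ∈ E(G2) ✓
  (0,7) → (φ(0),φ(7)) = (1,6) ∈ E(G2) ✓
  (1,2) → (φ(1),φ(2)) = (3,8) ∈ E(G2) ✓
  (1,4) → (φ(1),φ(4)) = (4,8) ∈ E(G2) ✓
  (1,5) → (φ(1),φ(5)) = (2,8) ∈ E(G2) ✓
  (2,3) → (φ(2),φ(3)) = (3,5) ∈ E(G2) ✓
  (2,4) → (φ(2),φ(4)) = (3,4) ∈ E(G2) ✓
  (2,6) → (φ(2),φ(6)) = (0,3) ∈ E(G2) ✓
  (2,8) → (φ(2),φ(8)) = (3,7) ∈ E(G2) ✓
  (3,5) → (φ(3),φ(5)) = (2,5) ∈ E(G2) ✓
  (3,6) → (φ(3),φ(6)) = (0,5) ∈ E(G2) ✓
  (3,8) → (φ(3),φ(8)) = (5,7) ∈ E(G2) ✓
  (4,6) → (φ(4),φ(6)) = (0,4) ∈ E(G2) ✓
  (5,7) → (φ(5),φ(7)) = (1,2) ∈ E(G2) ✓
  (7,8) → (φ(7),φ(8)) = (1,7) ∈ E(G2) ✓
All 15 edges of G1 map to edges of G2, and |E(G1)| = |E(G2)| = 15, so φ is a bijection on edges as well as vertices. Hence G1 ≅ G2.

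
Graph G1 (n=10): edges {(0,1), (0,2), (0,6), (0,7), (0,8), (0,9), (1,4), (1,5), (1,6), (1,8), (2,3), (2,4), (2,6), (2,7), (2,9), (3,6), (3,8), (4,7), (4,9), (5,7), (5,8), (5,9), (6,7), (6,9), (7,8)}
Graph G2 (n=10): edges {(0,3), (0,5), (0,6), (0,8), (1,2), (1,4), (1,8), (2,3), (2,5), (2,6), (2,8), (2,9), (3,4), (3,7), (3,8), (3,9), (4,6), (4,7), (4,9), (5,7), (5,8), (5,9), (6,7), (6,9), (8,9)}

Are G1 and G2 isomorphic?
Yes, isomorphic

The graphs are isomorphic.
One valid mapping φ: V(G1) → V(G2): 0→9, 1→6, 2→8, 3→1, 4→0, 5→7, 6→2, 7→3, 8→4, 9→5

Verify φ preserves adjacency — for each edge of G1, its image is an edge of G2:
  (0,1) → (φ(0),φ(1)) = (6,9) ∈ E(G2) ✓
  (0,2) → (φ(0),φ(2)) = (8,9) ∈ E(G2) ✓
  (0,6) → (φ(0),φ(6)) = (2,9) ∈ E(G2) ✓
  (0,7) → (φ(0),φ(7)) = (3,9) ∈ E(G2) ✓
  (0,8) → (φ(0),φ(8)) = (4,9) ∈ E(G2) ✓
  (0,9) → (φ(0),φ(9)) = (5,9) ∈ E(G2) ✓
  (1,4) → (φ(1),φ(4)) = (0,6) ∈ E(G2) ✓
  (1,5) → (φ(1),φ(5)) = (6,7) ∈ E(G2) ✓
  (1,6) → (φ(1),φ(6)) = (2,6) ∈ E(G2) ✓
  (1,8) → (φ(1),φ(8)) = (4,6) ∈ E(G2) ✓
  (2,3) → (φ(2),φ(3)) = (1,8) ∈ E(G2) ✓
  (2,4) → (φ(2),φ(4)) = (0,8) ∈ E(G2) ✓
  (2,6) → (φ(2),φ(6)) = (2,8) ∈ E(G2) ✓
  (2,7) → (φ(2),φ(7)) = (3,8) ∈ E(G2) ✓
  (2,9) → (φ(2),φ(9)) = (5,8) ∈ E(G2) ✓
  (3,6) → (φ(3),φ(6)) = (1,2) ∈ E(G2) ✓
  (3,8) → (φ(3),φ(8)) = (1,4) ∈ E(G2) ✓
  (4,7) → (φ(4),φ(7)) = (0,3) ∈ E(G2) ✓
  (4,9) → (φ(4),φ(9)) = (0,5) ∈ E(G2) ✓
  (5,7) → (φ(5),φ(7)) = (3,7) ∈ E(G2) ✓
  (5,8) → (φ(5),φ(8)) = (4,7) ∈ E(G2) ✓
  (5,9) → (φ(5),φ(9)) = (5,7) ∈ E(G2) ✓
  (6,7) → (φ(6),φ(7)) = (2,3) ∈ E(G2) ✓
  (6,9) → (φ(6),φ(9)) = (2,5) ∈ E(G2) ✓
  (7,8) → (φ(7),φ(8)) = (3,4) ∈ E(G2) ✓
All 25 edges of G1 map to edges of G2, and |E(G1)| = |E(G2)| = 25, so φ is a bijection on edges as well as vertices. Hence G1 ≅ G2.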